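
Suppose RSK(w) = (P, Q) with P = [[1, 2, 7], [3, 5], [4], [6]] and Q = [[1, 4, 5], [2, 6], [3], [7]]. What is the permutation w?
Reverse the RSK construction: for i from n down to 1, find the cell of Q containing i, remove the entry at that cell from P, and reverse-bump it up through P; the value ejected from row 1 is w(i).

Step i=7: Q has 7 at row 4, column 1; remove 6 from row 4 of P and reverse-bump: 6 enters row 3 and ejects 4; 4 enters row 2 and ejects 3; 3 enters row 1 and ejects 2. So w(7) = 2. P is now [[1, 3, 7], [4, 5], [6]].
Step i=6: Q has 6 at row 2, column 2; remove 5 from row 2 of P and reverse-bump: 5 enters row 1 and ejects 3. So w(6) = 3. P is now [[1, 5, 7], [4], [6]].
Step i=5: Q has 5 at row 1, column 3; remove that cell from P, ejecting 7. So w(5) = 7. P is now [[1, 5], [4], [6]].
Step i=4: Q has 4 at row 1, column 2; remove that cell from P, ejecting 5. So w(4) = 5. P is now [[1], [4], [6]].
Step i=3: Q has 3 at row 3, column 1; remove 6 from row 3 of P and reverse-bump: 6 enters row 2 and ejects 4; 4 enters row 1 and ejects 1. So w(3) = 1. P is now [[4], [6]].
Step i=2: Q has 2 at row 2, column 1; remove 6 from row 2 of P and reverse-bump: 6 enters row 1 and ejects 4. So w(2) = 4. P is now [[6]].
Step i=1: Q has 1 at row 1, column 1; remove that cell from P, ejecting 6. So w(1) = 6. P is now [].

So w = 6 4 1 5 7 3 2.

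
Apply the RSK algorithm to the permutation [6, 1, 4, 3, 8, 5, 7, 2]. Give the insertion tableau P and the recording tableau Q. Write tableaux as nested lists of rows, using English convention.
P = [[1, 2, 5, 7], [3, 8], [4], [6]], Q = [[1, 3, 5, 7], [2, 6], [4], [8]]

Insert each entry of the permutation into P by Schensted row insertion, recording in Q the position of each new cell.

Insert 6: appended to row 1. P = [[6]], Q = [[1]].
Insert 1: 1 bumps 6 from row 1; 6 starts row 2. P = [[1], [6]], Q = [[1], [2]].
Insert 4: appended to row 1. P = [[1, 4], [6]], Q = [[1, 3], [2]].
Insert 3: 3 bumps 4 from row 1; 4 bumps 6 from row 2; 6 starts row 3. P = [[1, 3], [4], [6]], Q = [[1, 3], [2], [4]].
Insert 8: appended to row 1. P = [[1, 3, 8], [4], [6]], Q = [[1, 3, 5], [2], [4]].
Insert 5: 5 bumps 8 from row 1; 8 appends to row 2. P = [[1, 3, 5], [4, 8], [6]], Q = [[1, 3, 5], [2, 6], [4]].
Insert 7: appended to row 1. P = [[1, 3, 5, 7], [4, 8], [6]], Q = [[1, 3, 5, 7], [2, 6], [4]].
Insert 2: 2 bumps 3 from row 1; 3 bumps 4 from row 2; 4 bumps 6 from row 3; 6 starts row 4. P = [[1, 2, 5, 7], [3, 8], [4], [6]], Q = [[1, 3, 5, 7], [2, 6], [4], [8]].

So P = [[1, 2, 5, 7], [3, 8], [4], [6]], Q = [[1, 3, 5, 7], [2, 6], [4], [8]].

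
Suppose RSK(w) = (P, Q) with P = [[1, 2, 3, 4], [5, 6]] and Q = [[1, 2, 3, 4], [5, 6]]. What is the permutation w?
Reverse the RSK construction: for i from n down to 1, find the cell of Q containing i, remove the entry at that cell from P, and reverse-bump it up through P; the value ejected from row 1 is w(i).

Step i=6: Q has 6 at row 2, column 2; remove 6 from row 2 of P and reverse-bump: 6 enters row 1 and ejects 4. So w(6) = 4. P is now [[1, 2, 3, 6], [5]].
Step i=5: Q has 5 at row 2, column 1; remove 5 from row 2 of P and reverse-bump: 5 enters row 1 and ejects 3. So w(5) = 3. P is now [[1, 2, 5, 6]].
Step i=4: Q has 4 at row 1, column 4; remove that cell from P, ejecting 6. So w(4) = 6. P is now [[1, 2, 5]].
Step i=3: Q has 3 at row 1, column 3; remove that cell from P, ejecting 5. So w(3) = 5. P is now [[1, 2]].
Step i=2: Q has 2 at row 1, column 2; remove that cell from P, ejecting 2. So w(2) = 2. P is now [[1]].
Step i=1: Q has 1 at row 1, column 1; remove that cell from P, ejecting 1. So w(1) = 1. P is now [].

So w = 1 2 5 6 3 4.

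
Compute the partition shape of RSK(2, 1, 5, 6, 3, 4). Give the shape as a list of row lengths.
[3, 3]

RSK row insertion gives P = [[1, 3, 4], [2, 5, 6]], which has shape [3, 3].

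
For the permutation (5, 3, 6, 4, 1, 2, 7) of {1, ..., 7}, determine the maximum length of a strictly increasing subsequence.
3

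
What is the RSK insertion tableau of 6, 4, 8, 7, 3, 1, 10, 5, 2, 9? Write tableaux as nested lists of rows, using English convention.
Insert 6: appended to row 1. P = [[6]].
Insert 4: 4 bumps 6 from row 1; 6 starts row 2. P = [[4], [6]].
Insert 8: appended to row 1. P = [[4, 8], [6]].
Insert 7: 7 bumps 8 from row 1; 8 appends to row 2. P = [[4, 7], [6, 8]].
Insert 3: 3 bumps 4 from row 1; 4 bumps 6 from row 2; 6 starts row 3. P = [[3, 7], [4, 8], [6]].
Insert 1: 1 bumps 3 from row 1; 3 bumps 4 from row 2; 4 bumps 6 from row 3; 6 starts row 4. P = [[1, 7], [3, 8], [4], [6]].
Insert 10: appended to row 1. P = [[1, 7, 10], [3, 8], [4], [6]].
Insert 5: 5 bumps 7 from row 1; 7 bumps 8 from row 2; 8 appends to row 3. P = [[1, 5, 10], [3, 7], [4, 8], [6]].
Insert 2: 2 bumps 5 from row 1; 5 bumps 7 from row 2; 7 bumps 8 from row 3; 8 appends to row 4. P = [[1, 2, 10], [3, 5], [4, 7], [6, 8]].
Insert 9: 9 bumps 10 from row 1; 10 appends to row 2. P = [[1, 2, 9], [3, 5, 10], [4, 7], [6, 8]].

So P = [[1, 2, 9], [3, 5, 10], [4, 7], [6, 8]].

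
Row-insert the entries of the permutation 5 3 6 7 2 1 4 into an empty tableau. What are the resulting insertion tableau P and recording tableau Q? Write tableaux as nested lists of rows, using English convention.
P = [[1, 4, 7], [2, 6], [3], [5]], Q = [[1, 3, 4], [2, 7], [5], [6]]

Insert each entry of the permutation into P by Schensted row insertion, recording in Q the position of each new cell.

Insert 5: appended to row 1. P = [[5]].
Insert 3: 3 bumps 5 from row 1; 5 starts row 2. P = [[3], [5]].
Insert 6: appended to row 1. P = [[3, 6], [5]].
Insert 7: appended to row 1. P = [[3, 6, 7], [5]].
Insert 2: 2 bumps 3 from row 1; 3 bumps 5 from row 2; 5 starts row 3. P = [[2, 6, 7], [3], [5]].
Insert 1: 1 bumps 2 from row 1; 2 bumps 3 from row 2; 3 bumps 5 from row 3; 5 starts row 4. P = [[1, 6, 7], [2], [3], [5]].
Insert 4: 4 bumps 6 from row 1; 6 appends to row 2. P = [[1, 4, 7], [2, 6], [3], [5]].

So P = [[1, 4, 7], [2, 6], [3], [5]], Q = [[1, 3, 4], [2, 7], [5], [6]].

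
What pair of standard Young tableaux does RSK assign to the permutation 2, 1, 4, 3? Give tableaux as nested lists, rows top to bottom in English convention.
P = [[1, 3], [2, 4]], Q = [[1, 3], [2, 4]]

Insert each entry of the permutation into P by Schensted row insertion, recording in Q the position of each new cell.

Insert 2: appended to row 1. P = [[2]].
Insert 1: 1 bumps 2 from row 1; 2 starts row 2. P = [[1], [2]].
Insert 4: appended to row 1. P = [[1, 4], [2]].
Insert 3: 3 bumps 4 from row 1; 4 appends to row 2. P = [[1, 3], [2, 4]].

So P = [[1, 3], [2, 4]], Q = [[1, 3], [2, 4]].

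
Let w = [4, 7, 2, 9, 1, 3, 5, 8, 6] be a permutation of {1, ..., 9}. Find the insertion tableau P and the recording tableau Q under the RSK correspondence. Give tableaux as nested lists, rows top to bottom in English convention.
Insert each entry of the permutation into P by Schensted row insertion, recording in Q the position of each new cell.

Insert 4: appended to row 1. P = [[4]].
Insert 7: appended to row 1. P = [[4, 7]].
Insert 2: 2 bumps 4 from row 1; 4 starts row 2. P = [[2, 7], [4]].
Insert 9: appended to row 1. P = [[2, 7, 9], [4]].
Insert 1: 1 bumps 2 from row 1; 2 bumps 4 from row 2; 4 starts row 3. P = [[1, 7, 9], [2], [4]].
Insert 3: 3 bumps 7 from row 1; 7 appends to row 2. P = [[1, 3, 9], [2, 7], [4]].
Insert 5: 5 bumps 9 from row 1; 9 appends to row 2. P = [[1, 3, 5], [2, 7, 9], [4]].
Insert 8: appended to row 1. P = [[1, 3, 5, 8], [2, 7, 9], [4]].
Insert 6: 6 bumps 8 from row 1; 8 bumps 9 from row 2; 9 appends to row 3. P = [[1, 3, 5, 6], [2, 7, 8], [4, 9]].

So P = [[1, 3, 5, 6], [2, 7, 8], [4, 9]], Q = [[1, 2, 4, 8], [3, 6, 7], [5, 9]].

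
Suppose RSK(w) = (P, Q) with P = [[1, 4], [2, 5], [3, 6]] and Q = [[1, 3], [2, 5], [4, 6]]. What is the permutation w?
3 2 6 1 5 4

Reverse the RSK construction: for i from n down to 1, find the cell of Q containing i, remove the entry at that cell from P, and reverse-bump it up through P; the value ejected from row 1 is w(i).

Step i=6: Q has 6 at row 3, column 2; remove 6 from row 3 of P and reverse-bump: 6 enters row 2 and ejects 5; 5 enters row 1 and ejects 4. So w(6) = 4. P is now [[1, 5], [2, 6], [3]].
Step i=5: Q has 5 at row 2, column 2; remove 6 from row 2 of P and reverse-bump: 6 enters row 1 and ejects 5. So w(5) = 5. P is now [[1, 6], [2], [3]].
Step i=4: Q has 4 at row 3, column 1; remove 3 from row 3 of P and reverse-bump: 3 enters row 2 and ejects 2; 2 enters row 1 and ejects 1. So w(4) = 1. P is now [[2, 6], [3]].
Step i=3: Q has 3 at row 1, column 2; remove that cell from P, ejecting 6. So w(3) = 6. P is now [[2], [3]].
Step i=2: Q has 2 at row 2, column 1; remove 3 from row 2 of P and reverse-bump: 3 enters row 1 and ejects 2. So w(2) = 2. P is now [[3]].
Step i=1: Q has 1 at row 1, column 1; remove that cell from P, ejecting 3. So w(1) = 3. P is now [].

So w = 3 2 6 1 5 4.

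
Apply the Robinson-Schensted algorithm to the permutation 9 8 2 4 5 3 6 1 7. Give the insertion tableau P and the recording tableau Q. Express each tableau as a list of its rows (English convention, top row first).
P = [[1, 3, 5, 6, 7], [2], [4], [8], [9]], Q = [[1, 4, 5, 7, 9], [2], [3], [6], [8]]

Insert each entry of the permutation into P by Schensted row insertion, recording in Q the position of each new cell.

After inserting 9: P = [[9]].
After inserting 8: P = [[8], [9]].
After inserting 2: P = [[2], [8], [9]].
After inserting 4: P = [[2, 4], [8], [9]].
After inserting 5: P = [[2, 4, 5], [8], [9]].
After inserting 3: P = [[2, 3, 5], [4], [8], [9]].
After inserting 6: P = [[2, 3, 5, 6], [4], [8], [9]].
After inserting 1: P = [[1, 3, 5, 6], [2], [4], [8], [9]].
After inserting 7: P = [[1, 3, 5, 6, 7], [2], [4], [8], [9]].

So P = [[1, 3, 5, 6, 7], [2], [4], [8], [9]], Q = [[1, 4, 5, 7, 9], [2], [3], [6], [8]].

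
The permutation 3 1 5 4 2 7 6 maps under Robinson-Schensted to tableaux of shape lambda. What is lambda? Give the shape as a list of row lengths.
[3, 3, 1]

RSK row insertion gives P = [[1, 2, 6], [3, 4, 7], [5]], which has shape [3, 3, 1].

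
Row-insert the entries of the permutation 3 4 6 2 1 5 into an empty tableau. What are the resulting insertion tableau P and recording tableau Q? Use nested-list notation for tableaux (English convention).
Insert each entry of the permutation into P by Schensted row insertion, recording in Q the position of each new cell.

Insert 3: appended to row 1. P = [[3]].
Insert 4: appended to row 1. P = [[3, 4]].
Insert 6: appended to row 1. P = [[3, 4, 6]].
Insert 2: 2 bumps 3 from row 1; 3 starts row 2. P = [[2, 4, 6], [3]].
Insert 1: 1 bumps 2 from row 1; 2 bumps 3 from row 2; 3 starts row 3. P = [[1, 4, 6], [2], [3]].
Insert 5: 5 bumps 6 from row 1; 6 appends to row 2. P = [[1, 4, 5], [2, 6], [3]].

So P = [[1, 4, 5], [2, 6], [3]], Q = [[1, 2, 3], [4, 6], [5]].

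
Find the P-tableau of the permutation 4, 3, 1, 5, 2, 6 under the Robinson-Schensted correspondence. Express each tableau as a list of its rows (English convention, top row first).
Insert 4: appended to row 1. P = [[4]].
Insert 3: 3 bumps 4 from row 1; 4 starts row 2. P = [[3], [4]].
Insert 1: 1 bumps 3 from row 1; 3 bumps 4 from row 2; 4 starts row 3. P = [[1], [3], [4]].
Insert 5: appended to row 1. P = [[1, 5], [3], [4]].
Insert 2: 2 bumps 5 from row 1; 5 appends to row 2. P = [[1, 2], [3, 5], [4]].
Insert 6: appended to row 1. P = [[1, 2, 6], [3, 5], [4]].

So P = [[1, 2, 6], [3, 5], [4]].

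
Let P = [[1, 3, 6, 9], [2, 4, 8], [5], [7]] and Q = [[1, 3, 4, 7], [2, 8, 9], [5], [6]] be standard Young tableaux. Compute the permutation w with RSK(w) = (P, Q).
Reverse the RSK construction: for i from n down to 1, find the cell of Q containing i, remove the entry at that cell from P, and reverse-bump it up through P; the value ejected from row 1 is w(i).

Step i=9: Q has 9 at row 2, column 3; remove 8 from row 2 of P and reverse-bump: 8 enters row 1 and ejects 6. So w(9) = 6. P is now [[1, 3, 8, 9], [2, 4], [5], [7]].
Step i=8: Q has 8 at row 2, column 2; remove 4 from row 2 of P and reverse-bump: 4 enters row 1 and ejects 3. So w(8) = 3. P is now [[1, 4, 8, 9], [2], [5], [7]].
Step i=7: Q has 7 at row 1, column 4; remove that cell from P, ejecting 9. So w(7) = 9. P is now [[1, 4, 8], [2], [5], [7]].
Step i=6: Q has 6 at row 4, column 1; remove 7 from row 4 of P and reverse-bump: 7 enters row 3 and ejects 5; 5 enters row 2 and ejects 2; 2 enters row 1 and ejects 1. So w(6) = 1. P is now [[2, 4, 8], [5], [7]].
Step i=5: Q has 5 at row 3, column 1; remove 7 from row 3 of P and reverse-bump: 7 enters row 2 and ejects 5; 5 enters row 1 and ejects 4. So w(5) = 4. P is now [[2, 5, 8], [7]].
Step i=4: Q has 4 at row 1, column 3; remove that cell from P, ejecting 8. So w(4) = 8. P is now [[2, 5], [7]].
Step i=3: Q has 3 at row 1, column 2; remove that cell from P, ejecting 5. So w(3) = 5. P is now [[2], [7]].
Step i=2: Q has 2 at row 2, column 1; remove 7 from row 2 of P and reverse-bump: 7 enters row 1 and ejects 2. So w(2) = 2. P is now [[7]].
Step i=1: Q has 1 at row 1, column 1; remove that cell from P, ejecting 7. So w(1) = 7. P is now [].

So w = 7 2 5 8 4 1 9 3 6.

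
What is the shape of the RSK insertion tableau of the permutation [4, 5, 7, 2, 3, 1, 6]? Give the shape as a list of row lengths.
Row-insert each entry into an empty tableau.

After inserting 4: P = [[4]].
After inserting 5: P = [[4, 5]].
After inserting 7: P = [[4, 5, 7]].
After inserting 2: P = [[2, 5, 7], [4]].
After inserting 3: P = [[2, 3, 7], [4, 5]].
After inserting 1: P = [[1, 3, 7], [2, 5], [4]].
After inserting 6: P = [[1, 3, 6], [2, 5, 7], [4]].

The final insertion tableau P = [[1, 3, 6], [2, 5, 7], [4]] has shape [3, 3, 1].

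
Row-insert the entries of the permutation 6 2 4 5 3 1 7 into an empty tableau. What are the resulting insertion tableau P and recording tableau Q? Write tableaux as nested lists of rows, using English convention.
Insert each entry of the permutation into P by Schensted row insertion, recording in Q the position of each new cell.

Insert 6: appended to row 1. P = [[6]].
Insert 2: 2 bumps 6 from row 1; 6 starts row 2. P = [[2], [6]].
Insert 4: appended to row 1. P = [[2, 4], [6]].
Insert 5: appended to row 1. P = [[2, 4, 5], [6]].
Insert 3: 3 bumps 4 from row 1; 4 bumps 6 from row 2; 6 starts row 3. P = [[2, 3, 5], [4], [6]].
Insert 1: 1 bumps 2 from row 1; 2 bumps 4 from row 2; 4 bumps 6 from row 3; 6 starts row 4. P = [[1, 3, 5], [2], [4], [6]].
Insert 7: appended to row 1. P = [[1, 3, 5, 7], [2], [4], [6]].

So P = [[1, 3, 5, 7], [2], [4], [6]], Q = [[1, 3, 4, 7], [2], [5], [6]].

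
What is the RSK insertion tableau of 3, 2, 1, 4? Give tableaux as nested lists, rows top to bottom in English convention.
P = [[1, 4], [2], [3]]

Insert 3: appended to row 1. P = [[3]].
Insert 2: 2 bumps 3 from row 1; 3 starts row 2. P = [[2], [3]].
Insert 1: 1 bumps 2 from row 1; 2 bumps 3 from row 2; 3 starts row 3. P = [[1], [2], [3]].
Insert 4: appended to row 1. P = [[1, 4], [2], [3]].

So P = [[1, 4], [2], [3]].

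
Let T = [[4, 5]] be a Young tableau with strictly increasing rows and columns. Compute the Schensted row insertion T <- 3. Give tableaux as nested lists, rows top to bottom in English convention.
In row 1, 3 replaces 4 (the leftmost entry greater than 3); 4 is bumped to row 2. 4 starts a new row 2. The new tableau is [[3, 5], [4]].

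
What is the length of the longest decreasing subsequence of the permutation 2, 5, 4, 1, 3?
3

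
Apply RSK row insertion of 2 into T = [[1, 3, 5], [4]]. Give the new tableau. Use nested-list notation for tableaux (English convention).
[[1, 2, 5], [3], [4]]

In row 1, 2 replaces 3 (the leftmost entry greater than 2); 3 is bumped to row 2. In row 2, 3 replaces 4 (the leftmost entry greater than 3); 4 is bumped to row 3. 4 starts a new row 3. The new tableau is [[1, 2, 5], [3], [4]].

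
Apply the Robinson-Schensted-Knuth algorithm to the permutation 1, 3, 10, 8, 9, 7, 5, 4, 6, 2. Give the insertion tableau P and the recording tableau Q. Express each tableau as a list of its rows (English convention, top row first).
P = [[1, 2, 4, 6], [3, 9], [5], [7], [8], [10]], Q = [[1, 2, 3, 5], [4, 9], [6], [7], [8], [10]]

Insert each entry of the permutation into P by Schensted row insertion, recording in Q the position of each new cell.

Insert 1: appended to row 1. P = [[1]].
Insert 3: appended to row 1. P = [[1, 3]].
Insert 10: appended to row 1. P = [[1, 3, 10]].
Insert 8: 8 bumps 10 from row 1; 10 starts row 2. P = [[1, 3, 8], [10]].
Insert 9: appended to row 1. P = [[1, 3, 8, 9], [10]].
Insert 7: 7 bumps 8 from row 1; 8 bumps 10 from row 2; 10 starts row 3. P = [[1, 3, 7, 9], [8], [10]].
Insert 5: 5 bumps 7 from row 1; 7 bumps 8 from row 2; 8 bumps 10 from row 3; 10 starts row 4. P = [[1, 3, 5, 9], [7], [8], [10]].
Insert 4: 4 bumps 5 from row 1; 5 bumps 7 from row 2; 7 bumps 8 from row 3; 8 bumps 10 from row 4; 10 starts row 5. P = [[1, 3, 4, 9], [5], [7], [8], [10]].
Insert 6: 6 bumps 9 from row 1; 9 appends to row 2. P = [[1, 3, 4, 6], [5, 9], [7], [8], [10]].
Insert 2: 2 bumps 3 from row 1; 3 bumps 5 from row 2; 5 bumps 7 from row 3; 7 bumps 8 from row 4; 8 bumps 10 from row 5; 10 starts row 6. P = [[1, 2, 4, 6], [3, 9], [5], [7], [8], [10]].

So P = [[1, 2, 4, 6], [3, 9], [5], [7], [8], [10]], Q = [[1, 2, 3, 5], [4, 9], [6], [7], [8], [10]].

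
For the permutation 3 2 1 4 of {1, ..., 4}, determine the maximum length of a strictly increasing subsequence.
2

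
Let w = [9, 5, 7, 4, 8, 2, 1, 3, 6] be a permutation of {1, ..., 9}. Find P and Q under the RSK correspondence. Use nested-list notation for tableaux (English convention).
Insert each entry of the permutation into P by Schensted row insertion, recording in Q the position of each new cell.

Insert 9: appended to row 1. P = [[9]].
Insert 5: 5 bumps 9 from row 1; 9 starts row 2. P = [[5], [9]].
Insert 7: appended to row 1. P = [[5, 7], [9]].
Insert 4: 4 bumps 5 from row 1; 5 bumps 9 from row 2; 9 starts row 3. P = [[4, 7], [5], [9]].
Insert 8: appended to row 1. P = [[4, 7, 8], [5], [9]].
Insert 2: 2 bumps 4 from row 1; 4 bumps 5 from row 2; 5 bumps 9 from row 3; 9 starts row 4. P = [[2, 7, 8], [4], [5], [9]].
Insert 1: 1 bumps 2 from row 1; 2 bumps 4 from row 2; 4 bumps 5 from row 3; 5 bumps 9 from row 4; 9 starts row 5. P = [[1, 7, 8], [2], [4], [5], [9]].
Insert 3: 3 bumps 7 from row 1; 7 appends to row 2. P = [[1, 3, 8], [2, 7], [4], [5], [9]].
Insert 6: 6 bumps 8 from row 1; 8 appends to row 2. P = [[1, 3, 6], [2, 7, 8], [4], [5], [9]].

So P = [[1, 3, 6], [2, 7, 8], [4], [5], [9]], Q = [[1, 3, 5], [2, 8, 9], [4], [6], [7]].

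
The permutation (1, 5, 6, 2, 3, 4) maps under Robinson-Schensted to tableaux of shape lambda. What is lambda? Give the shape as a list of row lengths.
Row-insert each entry into an empty tableau.

After inserting 1: P = [[1]].
After inserting 5: P = [[1, 5]].
After inserting 6: P = [[1, 5, 6]].
After inserting 2: P = [[1, 2, 6], [5]].
After inserting 3: P = [[1, 2, 3], [5, 6]].
After inserting 4: P = [[1, 2, 3, 4], [5, 6]].

The final insertion tableau P = [[1, 2, 3, 4], [5, 6]] has shape [4, 2].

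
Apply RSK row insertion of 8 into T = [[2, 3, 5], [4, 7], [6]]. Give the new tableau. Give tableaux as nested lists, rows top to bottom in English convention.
[[2, 3, 5, 8], [4, 7], [6]]

8 is larger than every entry of row 1, so it is appended to row 1. The new tableau is [[2, 3, 5, 8], [4, 7], [6]].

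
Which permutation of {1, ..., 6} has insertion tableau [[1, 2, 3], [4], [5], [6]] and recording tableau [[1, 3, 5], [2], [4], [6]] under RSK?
Reverse the RSK construction: for i from n down to 1, find the cell of Q containing i, remove the entry at that cell from P, and reverse-bump it up through P; the value ejected from row 1 is w(i).

Step i=6: Q has 6 at row 4, column 1; remove 6 from row 4 of P and reverse-bump: 6 enters row 3 and ejects 5; 5 enters row 2 and ejects 4; 4 enters row 1 and ejects 3. So w(6) = 3. P is now [[1, 2, 4], [5], [6]].
Step i=5: Q has 5 at row 1, column 3; remove that cell from P, ejecting 4. So w(5) = 4. P is now [[1, 2], [5], [6]].
Step i=4: Q has 4 at row 3, column 1; remove 6 from row 3 of P and reverse-bump: 6 enters row 2 and ejects 5; 5 enters row 1 and ejects 2. So w(4) = 2. P is now [[1, 5], [6]].
Step i=3: Q has 3 at row 1, column 2; remove that cell from P, ejecting 5. So w(3) = 5. P is now [[1], [6]].
Step i=2: Q has 2 at row 2, column 1; remove 6 from row 2 of P and reverse-bump: 6 enters row 1 and ejects 1. So w(2) = 1. P is now [[6]].
Step i=1: Q has 1 at row 1, column 1; remove that cell from P, ejecting 6. So w(1) = 6. P is now [].

So w = 6 1 5 2 4 3.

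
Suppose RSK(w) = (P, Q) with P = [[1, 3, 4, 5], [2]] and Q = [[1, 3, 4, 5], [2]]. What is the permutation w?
Reverse RSK: for i = n, n-1, ..., 1, locate i in Q, remove the corresponding corner cell from P, and reverse-bump its entry up through P; the value ejected from row 1 is w(i).

So w = 2 1 3 4 5.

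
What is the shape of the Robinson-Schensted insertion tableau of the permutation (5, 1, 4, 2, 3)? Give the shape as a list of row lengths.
Row-insert each entry into an empty tableau.

After inserting 5: P = [[5]].
After inserting 1: P = [[1], [5]].
After inserting 4: P = [[1, 4], [5]].
After inserting 2: P = [[1, 2], [4], [5]].
After inserting 3: P = [[1, 2, 3], [4], [5]].

The final insertion tableau P = [[1, 2, 3], [4], [5]] has shape [3, 1, 1].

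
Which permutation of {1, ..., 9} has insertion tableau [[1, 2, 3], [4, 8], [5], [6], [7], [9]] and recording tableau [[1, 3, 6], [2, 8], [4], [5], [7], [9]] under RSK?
9 1 7 6 5 8 2 4 3

Reverse RSK: for i = n, n-1, ..., 1, locate i in Q, remove the corresponding corner cell from P, and reverse-bump its entry up through P; the value ejected from row 1 is w(i).

So w = 9 1 7 6 5 8 2 4 3.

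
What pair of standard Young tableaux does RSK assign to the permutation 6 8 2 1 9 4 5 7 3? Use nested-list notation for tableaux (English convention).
P = [[1, 3, 5, 7], [2, 4, 9], [6, 8]], Q = [[1, 2, 5, 8], [3, 6, 7], [4, 9]]

Insert each entry of the permutation into P by Schensted row insertion, recording in Q the position of each new cell.

After inserting 6: P = [[6]].
After inserting 8: P = [[6, 8]].
After inserting 2: P = [[2, 8], [6]].
After inserting 1: P = [[1, 8], [2], [6]].
After inserting 9: P = [[1, 8, 9], [2], [6]].
After inserting 4: P = [[1, 4, 9], [2, 8], [6]].
After inserting 5: P = [[1, 4, 5], [2, 8, 9], [6]].
After inserting 7: P = [[1, 4, 5, 7], [2, 8, 9], [6]].
After inserting 3: P = [[1, 3, 5, 7], [2, 4, 9], [6, 8]].

So P = [[1, 3, 5, 7], [2, 4, 9], [6, 8]], Q = [[1, 2, 5, 8], [3, 6, 7], [4, 9]].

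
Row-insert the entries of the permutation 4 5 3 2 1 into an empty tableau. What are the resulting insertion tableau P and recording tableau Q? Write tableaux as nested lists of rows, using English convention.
Insert each entry of the permutation into P by Schensted row insertion, recording in Q the position of each new cell.

Insert 4: appended to row 1. P = [[4]].
Insert 5: appended to row 1. P = [[4, 5]].
Insert 3: 3 bumps 4 from row 1; 4 starts row 2. P = [[3, 5], [4]].
Insert 2: 2 bumps 3 from row 1; 3 bumps 4 from row 2; 4 starts row 3. P = [[2, 5], [3], [4]].
Insert 1: 1 bumps 2 from row 1; 2 bumps 3 from row 2; 3 bumps 4 from row 3; 4 starts row 4. P = [[1, 5], [2], [3], [4]].

So P = [[1, 5], [2], [3], [4]], Q = [[1, 2], [3], [4], [5]].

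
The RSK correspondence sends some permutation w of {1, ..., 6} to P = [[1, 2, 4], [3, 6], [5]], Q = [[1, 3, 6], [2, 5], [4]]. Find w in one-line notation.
5 3 6 1 2 4

Reverse the RSK construction: for i from n down to 1, find the cell of Q containing i, remove the entry at that cell from P, and reverse-bump it up through P; the value ejected from row 1 is w(i).

Step i=6: Q has 6 at row 1, column 3; remove that cell from P, ejecting 4. So w(6) = 4. P is now [[1, 2], [3, 6], [5]].
Step i=5: Q has 5 at row 2, column 2; remove 6 from row 2 of P and reverse-bump: 6 enters row 1 and ejects 2. So w(5) = 2. P is now [[1, 6], [3], [5]].
Step i=4: Q has 4 at row 3, column 1; remove 5 from row 3 of P and reverse-bump: 5 enters row 2 and ejects 3; 3 enters row 1 and ejects 1. So w(4) = 1. P is now [[3, 6], [5]].
Step i=3: Q has 3 at row 1, column 2; remove that cell from P, ejecting 6. So w(3) = 6. P is now [[3], [5]].
Step i=2: Q has 2 at row 2, column 1; remove 5 from row 2 of P and reverse-bump: 5 enters row 1 and ejects 3. So w(2) = 3. P is now [[5]].
Step i=1: Q has 1 at row 1, column 1; remove that cell from P, ejecting 5. So w(1) = 5. P is now [].

So w = 5 3 6 1 2 4.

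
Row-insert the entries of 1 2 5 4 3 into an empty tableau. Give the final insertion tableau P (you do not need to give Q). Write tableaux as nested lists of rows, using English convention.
Insert 1: appended to row 1. P = [[1]].
Insert 2: appended to row 1. P = [[1, 2]].
Insert 5: appended to row 1. P = [[1, 2, 5]].
Insert 4: 4 bumps 5 from row 1; 5 starts row 2. P = [[1, 2, 4], [5]].
Insert 3: 3 bumps 4 from row 1; 4 bumps 5 from row 2; 5 starts row 3. P = [[1, 2, 3], [4], [5]].

So P = [[1, 2, 3], [4], [5]].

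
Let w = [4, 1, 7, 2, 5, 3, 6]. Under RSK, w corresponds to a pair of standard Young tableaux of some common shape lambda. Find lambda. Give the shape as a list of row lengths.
[4, 2, 1]

Row-insert each entry into an empty tableau.

After inserting 4: P = [[4]].
After inserting 1: P = [[1], [4]].
After inserting 7: P = [[1, 7], [4]].
After inserting 2: P = [[1, 2], [4, 7]].
After inserting 5: P = [[1, 2, 5], [4, 7]].
After inserting 3: P = [[1, 2, 3], [4, 5], [7]].
After inserting 6: P = [[1, 2, 3, 6], [4, 5], [7]].

The final insertion tableau P = [[1, 2, 3, 6], [4, 5], [7]] has shape [4, 2, 1].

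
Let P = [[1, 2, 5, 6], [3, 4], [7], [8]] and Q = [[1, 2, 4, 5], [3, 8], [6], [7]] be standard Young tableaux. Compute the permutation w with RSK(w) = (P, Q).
3 8 4 5 7 6 1 2

Reverse the RSK construction: for i from n down to 1, find the cell of Q containing i, remove the entry at that cell from P, and reverse-bump it up through P; the value ejected from row 1 is w(i).

Step i=8: Q has 8 at row 2, column 2; remove 4 from row 2 of P and reverse-bump: 4 enters row 1 and ejects 2. So w(8) = 2. P is now [[1, 4, 5, 6], [3], [7], [8]].
Step i=7: Q has 7 at row 4, column 1; remove 8 from row 4 of P and reverse-bump: 8 enters row 3 and ejects 7; 7 enters row 2 and ejects 3; 3 enters row 1 and ejects 1. So w(7) = 1. P is now [[3, 4, 5, 6], [7], [8]].
Step i=6: Q has 6 at row 3, column 1; remove 8 from row 3 of P and reverse-bump: 8 enters row 2 and ejects 7; 7 enters row 1 and ejects 6. So w(6) = 6. P is now [[3, 4, 5, 7], [8]].
Step i=5: Q has 5 at row 1, column 4; remove that cell from P, ejecting 7. So w(5) = 7. P is now [[3, 4, 5], [8]].
Step i=4: Q has 4 at row 1, column 3; remove that cell from P, ejecting 5. So w(4) = 5. P is now [[3, 4], [8]].
Step i=3: Q has 3 at row 2, column 1; remove 8 from row 2 of P and reverse-bump: 8 enters row 1 and ejects 4. So w(3) = 4. P is now [[3, 8]].
Step i=2: Q has 2 at row 1, column 2; remove that cell from P, ejecting 8. So w(2) = 8. P is now [[3]].
Step i=1: Q has 1 at row 1, column 1; remove that cell from P, ejecting 3. So w(1) = 3. P is now [].

So w = 3 8 4 5 7 6 1 2.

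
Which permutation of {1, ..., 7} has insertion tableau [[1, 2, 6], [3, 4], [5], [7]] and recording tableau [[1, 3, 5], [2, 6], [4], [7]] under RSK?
7 3 5 1 6 4 2

Reverse RSK: for i = n, n-1, ..., 1, locate i in Q, remove the corresponding corner cell from P, and reverse-bump its entry up through P; the value ejected from row 1 is w(i).

So w = 7 3 5 1 6 4 2.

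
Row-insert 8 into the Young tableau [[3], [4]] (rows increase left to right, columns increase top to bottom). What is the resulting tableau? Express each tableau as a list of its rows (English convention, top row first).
8 is larger than every entry of row 1, so it is appended to row 1. The new tableau is [[3, 8], [4]].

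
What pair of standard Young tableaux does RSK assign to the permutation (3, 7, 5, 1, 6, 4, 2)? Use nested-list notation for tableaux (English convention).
P = [[1, 2, 6], [3, 4], [5], [7]], Q = [[1, 2, 5], [3, 6], [4], [7]]

Insert each entry of the permutation into P by Schensted row insertion, recording in Q the position of each new cell.

Insert 3: appended to row 1. P = [[3]].
Insert 7: appended to row 1. P = [[3, 7]].
Insert 5: 5 bumps 7 from row 1; 7 starts row 2. P = [[3, 5], [7]].
Insert 1: 1 bumps 3 from row 1; 3 bumps 7 from row 2; 7 starts row 3. P = [[1, 5], [3], [7]].
Insert 6: appended to row 1. P = [[1, 5, 6], [3], [7]].
Insert 4: 4 bumps 5 from row 1; 5 appends to row 2. P = [[1, 4, 6], [3, 5], [7]].
Insert 2: 2 bumps 4 from row 1; 4 bumps 5 from row 2; 5 bumps 7 from row 3; 7 starts row 4. P = [[1, 2, 6], [3, 4], [5], [7]].

So P = [[1, 2, 6], [3, 4], [5], [7]], Q = [[1, 2, 5], [3, 6], [4], [7]].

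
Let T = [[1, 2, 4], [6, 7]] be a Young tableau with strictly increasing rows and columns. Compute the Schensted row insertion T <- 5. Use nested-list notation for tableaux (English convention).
5 is larger than every entry of row 1, so it is appended to row 1. The new tableau is [[1, 2, 4, 5], [6, 7]].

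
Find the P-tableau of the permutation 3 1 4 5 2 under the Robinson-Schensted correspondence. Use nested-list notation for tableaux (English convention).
Insert 3: appended to row 1. P = [[3]].
Insert 1: 1 bumps 3 from row 1; 3 starts row 2. P = [[1], [3]].
Insert 4: appended to row 1. P = [[1, 4], [3]].
Insert 5: appended to row 1. P = [[1, 4, 5], [3]].
Insert 2: 2 bumps 4 from row 1; 4 appends to row 2. P = [[1, 2, 5], [3, 4]].

So P = [[1, 2, 5], [3, 4]].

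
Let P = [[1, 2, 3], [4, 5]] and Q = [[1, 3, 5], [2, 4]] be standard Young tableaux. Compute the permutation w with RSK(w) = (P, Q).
Reverse RSK: for i = n, n-1, ..., 1, locate i in Q, remove the corresponding corner cell from P, and reverse-bump its entry up through P; the value ejected from row 1 is w(i).

So w = 4 1 5 2 3.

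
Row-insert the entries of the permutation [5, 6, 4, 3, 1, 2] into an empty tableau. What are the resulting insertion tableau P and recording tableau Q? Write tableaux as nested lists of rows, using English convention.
P = [[1, 2], [3, 6], [4], [5]], Q = [[1, 2], [3, 6], [4], [5]]

Insert each entry of the permutation into P by Schensted row insertion, recording in Q the position of each new cell.

Insert 5: appended to row 1. P = [[5]], Q = [[1]].
Insert 6: appended to row 1. P = [[5, 6]], Q = [[1, 2]].
Insert 4: 4 bumps 5 from row 1; 5 starts row 2. P = [[4, 6], [5]], Q = [[1, 2], [3]].
Insert 3: 3 bumps 4 from row 1; 4 bumps 5 from row 2; 5 starts row 3. P = [[3, 6], [4], [5]], Q = [[1, 2], [3], [4]].
Insert 1: 1 bumps 3 from row 1; 3 bumps 4 from row 2; 4 bumps 5 from row 3; 5 starts row 4. P = [[1, 6], [3], [4], [5]], Q = [[1, 2], [3], [4], [5]].
Insert 2: 2 bumps 6 from row 1; 6 appends to row 2. P = [[1, 2], [3, 6], [4], [5]], Q = [[1, 2], [3, 6], [4], [5]].

So P = [[1, 2], [3, 6], [4], [5]], Q = [[1, 2], [3, 6], [4], [5]].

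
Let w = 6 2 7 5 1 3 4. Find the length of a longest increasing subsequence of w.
3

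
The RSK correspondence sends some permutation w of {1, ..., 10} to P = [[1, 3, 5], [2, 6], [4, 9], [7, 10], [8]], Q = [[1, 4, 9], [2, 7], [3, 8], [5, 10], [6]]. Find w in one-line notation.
Reverse RSK: for i = n, n-1, ..., 1, locate i in Q, remove the corresponding corner cell from P, and reverse-bump its entry up through P; the value ejected from row 1 is w(i).

So w = 8 7 4 10 2 1 9 3 6 5.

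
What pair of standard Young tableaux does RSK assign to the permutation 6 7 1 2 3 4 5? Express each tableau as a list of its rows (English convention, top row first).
Insert each entry of the permutation into P by Schensted row insertion, recording in Q the position of each new cell.

Insert 6: appended to row 1. P = [[6]].
Insert 7: appended to row 1. P = [[6, 7]].
Insert 1: 1 bumps 6 from row 1; 6 starts row 2. P = [[1, 7], [6]].
Insert 2: 2 bumps 7 from row 1; 7 appends to row 2. P = [[1, 2], [6, 7]].
Insert 3: appended to row 1. P = [[1, 2, 3], [6, 7]].
Insert 4: appended to row 1. P = [[1, 2, 3, 4], [6, 7]].
Insert 5: appended to row 1. P = [[1, 2, 3, 4, 5], [6, 7]].

So P = [[1, 2, 3, 4, 5], [6, 7]], Q = [[1, 2, 5, 6, 7], [3, 4]].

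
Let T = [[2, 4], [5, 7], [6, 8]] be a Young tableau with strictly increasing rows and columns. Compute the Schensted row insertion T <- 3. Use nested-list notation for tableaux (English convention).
[[2, 3], [4, 7], [5, 8], [6]]

In row 1, 3 replaces 4 (the leftmost entry greater than 3); 4 is bumped to row 2. In row 2, 4 replaces 5 (the leftmost entry greater than 4); 5 is bumped to row 3. In row 3, 5 replaces 6 (the leftmost entry greater than 5); 6 is bumped to row 4. 6 starts a new row 4. The new tableau is [[2, 3], [4, 7], [5, 8], [6]].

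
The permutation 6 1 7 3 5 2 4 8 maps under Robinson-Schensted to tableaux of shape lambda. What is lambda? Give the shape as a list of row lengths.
[4, 2, 2]

Row-insert each entry into an empty tableau.

After inserting 6: P = [[6]].
After inserting 1: P = [[1], [6]].
After inserting 7: P = [[1, 7], [6]].
After inserting 3: P = [[1, 3], [6, 7]].
After inserting 5: P = [[1, 3, 5], [6, 7]].
After inserting 2: P = [[1, 2, 5], [3, 7], [6]].
After inserting 4: P = [[1, 2, 4], [3, 5], [6, 7]].
After inserting 8: P = [[1, 2, 4, 8], [3, 5], [6, 7]].

The final insertion tableau P = [[1, 2, 4, 8], [3, 5], [6, 7]] has shape [4, 2, 2].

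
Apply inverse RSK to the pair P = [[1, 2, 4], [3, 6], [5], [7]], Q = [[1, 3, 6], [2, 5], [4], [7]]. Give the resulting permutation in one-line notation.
Reverse the RSK construction: for i from n down to 1, find the cell of Q containing i, remove the entry at that cell from P, and reverse-bump it up through P; the value ejected from row 1 is w(i).

Step i=7: Q has 7 at row 4, column 1; remove 7 from row 4 of P and reverse-bump: 7 enters row 3 and ejects 5; 5 enters row 2 and ejects 3; 3 enters row 1 and ejects 2. So w(7) = 2. P is now [[1, 3, 4], [5, 6], [7]].
Step i=6: Q has 6 at row 1, column 3; remove that cell from P, ejecting 4. So w(6) = 4. P is now [[1, 3], [5, 6], [7]].
Step i=5: Q has 5 at row 2, column 2; remove 6 from row 2 of P and reverse-bump: 6 enters row 1 and ejects 3. So w(5) = 3. P is now [[1, 6], [5], [7]].
Step i=4: Q has 4 at row 3, column 1; remove 7 from row 3 of P and reverse-bump: 7 enters row 2 and ejects 5; 5 enters row 1 and ejects 1. So w(4) = 1. P is now [[5, 6], [7]].
Step i=3: Q has 3 at row 1, column 2; remove that cell from P, ejecting 6. So w(3) = 6. P is now [[5], [7]].
Step i=2: Q has 2 at row 2, column 1; remove 7 from row 2 of P and reverse-bump: 7 enters row 1 and ejects 5. So w(2) = 5. P is now [[7]].
Step i=1: Q has 1 at row 1, column 1; remove that cell from P, ejecting 7. So w(1) = 7. P is now [].

So w = 7 5 6 1 3 4 2.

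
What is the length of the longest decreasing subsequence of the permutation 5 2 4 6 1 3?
3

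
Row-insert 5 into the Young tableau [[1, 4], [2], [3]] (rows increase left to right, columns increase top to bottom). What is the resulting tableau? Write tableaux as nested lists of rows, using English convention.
5 is larger than every entry of row 1, so it is appended to row 1. The new tableau is [[1, 4, 5], [2], [3]].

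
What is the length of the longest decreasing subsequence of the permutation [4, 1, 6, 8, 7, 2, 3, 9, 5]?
3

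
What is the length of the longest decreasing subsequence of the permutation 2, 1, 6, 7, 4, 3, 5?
3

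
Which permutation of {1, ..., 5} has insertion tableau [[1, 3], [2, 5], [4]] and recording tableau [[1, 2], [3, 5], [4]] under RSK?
4 5 2 1 3

Reverse the RSK construction: for i from n down to 1, find the cell of Q containing i, remove the entry at that cell from P, and reverse-bump it up through P; the value ejected from row 1 is w(i).

Step i=5: Q has 5 at row 2, column 2; remove 5 from row 2 of P and reverse-bump: 5 enters row 1 and ejects 3. So w(5) = 3. P is now [[1, 5], [2], [4]].
Step i=4: Q has 4 at row 3, column 1; remove 4 from row 3 of P and reverse-bump: 4 enters row 2 and ejects 2; 2 enters row 1 and ejects 1. So w(4) = 1. P is now [[2, 5], [4]].
Step i=3: Q has 3 at row 2, column 1; remove 4 from row 2 of P and reverse-bump: 4 enters row 1 and ejects 2. So w(3) = 2. P is now [[4, 5]].
Step i=2: Q has 2 at row 1, column 2; remove that cell from P, ejecting 5. So w(2) = 5. P is now [[4]].
Step i=1: Q has 1 at row 1, column 1; remove that cell from P, ejecting 4. So w(1) = 4. P is now [].

So w = 4 5 2 1 3.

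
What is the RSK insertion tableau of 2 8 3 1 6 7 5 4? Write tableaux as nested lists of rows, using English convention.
P = [[1, 3, 4, 7], [2, 5], [6], [8]]

Insert 2: appended to row 1. P = [[2]].
Insert 8: appended to row 1. P = [[2, 8]].
Insert 3: 3 bumps 8 from row 1; 8 starts row 2. P = [[2, 3], [8]].
Insert 1: 1 bumps 2 from row 1; 2 bumps 8 from row 2; 8 starts row 3. P = [[1, 3], [2], [8]].
Insert 6: appended to row 1. P = [[1, 3, 6], [2], [8]].
Insert 7: appended to row 1. P = [[1, 3, 6, 7], [2], [8]].
Insert 5: 5 bumps 6 from row 1; 6 appends to row 2. P = [[1, 3, 5, 7], [2, 6], [8]].
Insert 4: 4 bumps 5 from row 1; 5 bumps 6 from row 2; 6 bumps 8 from row 3; 8 starts row 4. P = [[1, 3, 4, 7], [2, 5], [6], [8]].

So P = [[1, 3, 4, 7], [2, 5], [6], [8]].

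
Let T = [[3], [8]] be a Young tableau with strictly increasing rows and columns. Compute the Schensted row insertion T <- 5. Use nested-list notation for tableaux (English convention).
[[3, 5], [8]]

5 is larger than every entry of row 1, so it is appended to row 1. The new tableau is [[3, 5], [8]].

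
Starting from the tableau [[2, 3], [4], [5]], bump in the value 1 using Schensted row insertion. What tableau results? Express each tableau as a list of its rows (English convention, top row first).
In row 1, 1 replaces 2 (the leftmost entry greater than 1); 2 is bumped to row 2. In row 2, 2 replaces 4 (the leftmost entry greater than 2); 4 is bumped to row 3. In row 3, 4 replaces 5 (the leftmost entry greater than 4); 5 is bumped to row 4. 5 starts a new row 4. The new tableau is [[1, 3], [2], [4], [5]].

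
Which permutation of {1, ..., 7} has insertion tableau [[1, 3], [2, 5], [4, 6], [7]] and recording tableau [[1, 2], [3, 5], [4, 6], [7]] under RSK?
Reverse the RSK construction: for i from n down to 1, find the cell of Q containing i, remove the entry at that cell from P, and reverse-bump it up through P; the value ejected from row 1 is w(i).

Step i=7: Q has 7 at row 4, column 1; remove 7 from row 4 of P and reverse-bump: 7 enters row 3 and ejects 6; 6 enters row 2 and ejects 5; 5 enters row 1 and ejects 3. So w(7) = 3. P is now [[1, 5], [2, 6], [4, 7]].
Step i=6: Q has 6 at row 3, column 2; remove 7 from row 3 of P and reverse-bump: 7 enters row 2 and ejects 6; 6 enters row 1 and ejects 5. So w(6) = 5. P is now [[1, 6], [2, 7], [4]].
Step i=5: Q has 5 at row 2, column 2; remove 7 from row 2 of P and reverse-bump: 7 enters row 1 and ejects 6. So w(5) = 6. P is now [[1, 7], [2], [4]].
Step i=4: Q has 4 at row 3, column 1; remove 4 from row 3 of P and reverse-bump: 4 enters row 2 and ejects 2; 2 enters row 1 and ejects 1. So w(4) = 1. P is now [[2, 7], [4]].
Step i=3: Q has 3 at row 2, column 1; remove 4 from row 2 of P and reverse-bump: 4 enters row 1 and ejects 2. So w(3) = 2. P is now [[4, 7]].
Step i=2: Q has 2 at row 1, column 2; remove that cell from P, ejecting 7. So w(2) = 7. P is now [[4]].
Step i=1: Q has 1 at row 1, column 1; remove that cell from P, ejecting 4. So w(1) = 4. P is now [].

So w = 4 7 2 1 6 5 3.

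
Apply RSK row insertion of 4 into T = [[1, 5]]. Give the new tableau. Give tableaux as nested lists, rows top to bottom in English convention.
[[1, 4], [5]]

In row 1, 4 replaces 5 (the leftmost entry greater than 4); 5 is bumped to row 2. 5 starts a new row 2. The new tableau is [[1, 4], [5]].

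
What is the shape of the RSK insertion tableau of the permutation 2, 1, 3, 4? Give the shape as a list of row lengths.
Row-insert each entry into an empty tableau.

After inserting 2: P = [[2]].
After inserting 1: P = [[1], [2]].
After inserting 3: P = [[1, 3], [2]].
After inserting 4: P = [[1, 3, 4], [2]].

The final insertion tableau P = [[1, 3, 4], [2]] has shape [3, 1].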